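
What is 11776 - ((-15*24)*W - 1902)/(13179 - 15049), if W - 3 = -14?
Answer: 11011589/935 ≈ 11777.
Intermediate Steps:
W = -11 (W = 3 - 14 = -11)
11776 - ((-15*24)*W - 1902)/(13179 - 15049) = 11776 - (-15*24*(-11) - 1902)/(13179 - 15049) = 11776 - (-360*(-11) - 1902)/(-1870) = 11776 - (3960 - 1902)*(-1)/1870 = 11776 - 2058*(-1)/1870 = 11776 - 1*(-1029/935) = 11776 + 1029/935 = 11011589/935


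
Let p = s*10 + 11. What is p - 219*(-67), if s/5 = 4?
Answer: 14884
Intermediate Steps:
s = 20 (s = 5*4 = 20)
p = 211 (p = 20*10 + 11 = 200 + 11 = 211)
p - 219*(-67) = 211 - 219*(-67) = 211 + 14673 = 14884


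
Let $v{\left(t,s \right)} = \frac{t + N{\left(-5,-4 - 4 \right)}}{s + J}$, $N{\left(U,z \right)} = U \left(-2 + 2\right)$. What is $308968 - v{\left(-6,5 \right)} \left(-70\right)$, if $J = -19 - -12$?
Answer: $309178$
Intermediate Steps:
$N{\left(U,z \right)} = 0$ ($N{\left(U,z \right)} = U 0 = 0$)
$J = -7$ ($J = -19 + 12 = -7$)
$v{\left(t,s \right)} = \frac{t}{-7 + s}$ ($v{\left(t,s \right)} = \frac{t + 0}{s - 7} = \frac{t}{-7 + s}$)
$308968 - v{\left(-6,5 \right)} \left(-70\right) = 308968 - - \frac{6}{-7 + 5} \left(-70\right) = 308968 - - \frac{6}{-2} \left(-70\right) = 308968 - \left(-6\right) \left(- \frac{1}{2}\right) \left(-70\right) = 308968 - 3 \left(-70\right) = 308968 - -210 = 308968 + 210 = 309178$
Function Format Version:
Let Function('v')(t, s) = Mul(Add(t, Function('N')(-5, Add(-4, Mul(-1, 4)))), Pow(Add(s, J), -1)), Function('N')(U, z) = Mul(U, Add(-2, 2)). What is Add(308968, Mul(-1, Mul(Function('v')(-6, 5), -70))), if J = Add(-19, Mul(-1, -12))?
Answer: 309178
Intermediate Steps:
Function('N')(U, z) = 0 (Function('N')(U, z) = Mul(U, 0) = 0)
J = -7 (J = Add(-19, 12) = -7)
Function('v')(t, s) = Mul(t, Pow(Add(-7, s), -1)) (Function('v')(t, s) = Mul(Add(t, 0), Pow(Add(s, -7), -1)) = Mul(t, Pow(Add(-7, s), -1)))
Add(308968, Mul(-1, Mul(Function('v')(-6, 5), -70))) = Add(308968, Mul(-1, Mul(Mul(-6, Pow(Add(-7, 5), -1)), -70))) = Add(308968, Mul(-1, Mul(Mul(-6, Pow(-2, -1)), -70))) = Add(308968, Mul(-1, Mul(Mul(-6, Rational(-1, 2)), -70))) = Add(308968, Mul(-1, Mul(3, -70))) = Add(308968, Mul(-1, -210)) = Add(308968, 210) = 309178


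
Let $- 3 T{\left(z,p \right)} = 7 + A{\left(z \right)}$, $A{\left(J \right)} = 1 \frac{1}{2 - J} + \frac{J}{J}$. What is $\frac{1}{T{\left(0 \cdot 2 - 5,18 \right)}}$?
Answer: $- \frac{7}{19} \approx -0.36842$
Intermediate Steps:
$A{\left(J \right)} = 1 + \frac{1}{2 - J}$ ($A{\left(J \right)} = \frac{1}{2 - J} + 1 = 1 + \frac{1}{2 - J}$)
$T{\left(z,p \right)} = - \frac{7}{3} - \frac{-3 + z}{3 \left(-2 + z\right)}$ ($T{\left(z,p \right)} = - \frac{7 + \frac{-3 + z}{-2 + z}}{3} = - \frac{7}{3} - \frac{-3 + z}{3 \left(-2 + z\right)}$)
$\frac{1}{T{\left(0 \cdot 2 - 5,18 \right)}} = \frac{1}{\frac{1}{3} \frac{1}{-2 + \left(0 \cdot 2 - 5\right)} \left(17 - 8 \left(0 \cdot 2 - 5\right)\right)} = \frac{1}{\frac{1}{3} \frac{1}{-2 + \left(0 - 5\right)} \left(17 - 8 \left(0 - 5\right)\right)} = \frac{1}{\frac{1}{3} \frac{1}{-2 - 5} \left(17 - -40\right)} = \frac{1}{\frac{1}{3} \frac{1}{-7} \left(17 + 40\right)} = \frac{1}{\frac{1}{3} \left(- \frac{1}{7}\right) 57} = \frac{1}{- \frac{19}{7}} = - \frac{7}{19}$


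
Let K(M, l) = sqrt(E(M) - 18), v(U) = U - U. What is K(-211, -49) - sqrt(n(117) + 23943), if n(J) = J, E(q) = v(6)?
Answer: -2*sqrt(6015) + 3*I*sqrt(2) ≈ -155.11 + 4.2426*I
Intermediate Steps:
v(U) = 0
E(q) = 0
K(M, l) = 3*I*sqrt(2) (K(M, l) = sqrt(0 - 18) = sqrt(-18) = 3*I*sqrt(2))
K(-211, -49) - sqrt(n(117) + 23943) = 3*I*sqrt(2) - sqrt(117 + 23943) = 3*I*sqrt(2) - sqrt(24060) = 3*I*sqrt(2) - 2*sqrt(6015) = -2*sqrt(6015) + 3*I*sqrt(2)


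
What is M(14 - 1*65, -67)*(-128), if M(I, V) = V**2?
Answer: -574592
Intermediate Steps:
M(14 - 1*65, -67)*(-128) = (-67)**2*(-128) = 4489*(-128) = -574592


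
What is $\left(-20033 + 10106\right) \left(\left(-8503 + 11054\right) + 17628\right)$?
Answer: $-200316933$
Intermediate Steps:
$\left(-20033 + 10106\right) \left(\left(-8503 + 11054\right) + 17628\right) = - 9927 \left(2551 + 17628\right) = \left(-9927\right) 20179 = -200316933$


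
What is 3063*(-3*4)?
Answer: -36756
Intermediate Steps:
3063*(-3*4) = 3063*(-12) = -36756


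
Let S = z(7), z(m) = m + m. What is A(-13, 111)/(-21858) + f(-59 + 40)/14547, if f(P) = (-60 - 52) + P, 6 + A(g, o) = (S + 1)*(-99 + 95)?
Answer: -317216/52994721 ≈ -0.0059858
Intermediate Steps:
z(m) = 2*m
S = 14 (S = 2*7 = 14)
A(g, o) = -66 (A(g, o) = -6 + (14 + 1)*(-99 + 95) = -6 + 15*(-4) = -6 - 60 = -66)
f(P) = -112 + P
A(-13, 111)/(-21858) + f(-59 + 40)/14547 = -66/(-21858) + (-112 + (-59 + 40))/14547 = -66*(-1/21858) + (-112 - 19)*(1/14547) = 11/3643 - 131*1/14547 = 11/3643 - 131/14547 = -317216/52994721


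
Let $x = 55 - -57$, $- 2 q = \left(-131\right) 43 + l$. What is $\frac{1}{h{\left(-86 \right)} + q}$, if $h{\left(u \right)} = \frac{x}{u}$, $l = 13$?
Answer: $\frac{43}{120774} \approx 0.00035604$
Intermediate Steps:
$q = 2810$ ($q = - \frac{\left(-131\right) 43 + 13}{2} = - \frac{-5633 + 13}{2} = \left(- \frac{1}{2}\right) \left(-5620\right) = 2810$)
$x = 112$ ($x = 55 + 57 = 112$)
$h{\left(u \right)} = \frac{112}{u}$
$\frac{1}{h{\left(-86 \right)} + q} = \frac{1}{\frac{112}{-86} + 2810} = \frac{1}{112 \left(- \frac{1}{86}\right) + 2810} = \frac{1}{- \frac{56}{43} + 2810} = \frac{1}{\frac{120774}{43}} = \frac{43}{120774}$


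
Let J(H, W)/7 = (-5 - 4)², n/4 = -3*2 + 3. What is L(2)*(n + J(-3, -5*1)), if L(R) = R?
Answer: 1110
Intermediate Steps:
n = -12 (n = 4*(-3*2 + 3) = 4*(-6 + 3) = 4*(-3) = -12)
J(H, W) = 567 (J(H, W) = 7*(-5 - 4)² = 7*(-9)² = 7*81 = 567)
L(2)*(n + J(-3, -5*1)) = 2*(-12 + 567) = 2*555 = 1110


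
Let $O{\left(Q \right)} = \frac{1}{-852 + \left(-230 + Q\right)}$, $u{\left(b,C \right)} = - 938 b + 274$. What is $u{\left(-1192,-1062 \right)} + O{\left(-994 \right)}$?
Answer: $\frac{2321736119}{2076} \approx 1.1184 \cdot 10^{6}$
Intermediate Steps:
$u{\left(b,C \right)} = 274 - 938 b$
$O{\left(Q \right)} = \frac{1}{-1082 + Q}$
$u{\left(-1192,-1062 \right)} + O{\left(-994 \right)} = \left(274 - -1118096\right) + \frac{1}{-1082 - 994} = \left(274 + 1118096\right) + \frac{1}{-2076} = 1118370 - \frac{1}{2076} = \frac{2321736119}{2076}$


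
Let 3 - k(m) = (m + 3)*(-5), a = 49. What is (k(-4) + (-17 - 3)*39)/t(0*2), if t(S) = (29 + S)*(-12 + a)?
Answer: -782/1073 ≈ -0.72880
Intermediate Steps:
k(m) = 18 + 5*m (k(m) = 3 - (m + 3)*(-5) = 3 - (3 + m)*(-5) = 3 - (-15 - 5*m) = 3 + (15 + 5*m) = 18 + 5*m)
t(S) = 1073 + 37*S (t(S) = (29 + S)*(-12 + 49) = (29 + S)*37 = 1073 + 37*S)
(k(-4) + (-17 - 3)*39)/t(0*2) = ((18 + 5*(-4)) + (-17 - 3)*39)/(1073 + 37*(0*2)) = ((18 - 20) - 20*39)/(1073 + 37*0) = (-2 - 780)/(1073 + 0) = -782/1073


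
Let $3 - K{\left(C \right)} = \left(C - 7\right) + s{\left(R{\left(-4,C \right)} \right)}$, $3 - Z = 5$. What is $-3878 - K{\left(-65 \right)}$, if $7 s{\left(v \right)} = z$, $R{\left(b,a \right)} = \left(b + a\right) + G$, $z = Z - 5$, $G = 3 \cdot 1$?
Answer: $-3954$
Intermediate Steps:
$Z = -2$ ($Z = 3 - 5 = -2$)
$G = 3$
$z = -7$ ($z = -2 - 5 = -7$)
$R{\left(b,a \right)} = 3 + a + b$ ($R{\left(b,a \right)} = \left(b + a\right) + 3 = \left(a + b\right) + 3 = 3 + a + b$)
$s{\left(v \right)} = -1$ ($s{\left(v \right)} = \frac{1}{7} \left(-7\right) = -1$)
$K{\left(C \right)} = 11 - C$ ($K{\left(C \right)} = 3 - \left(\left(C - 7\right) - 1\right) = 3 - \left(\left(-7 + C\right) - 1\right) = 3 - \left(-8 + C\right) = 11 - C$)
$-3878 - K{\left(-65 \right)} = -3878 - \left(11 - -65\right) = -3878 - \left(11 + 65\right) = -3878 - 76 = -3954$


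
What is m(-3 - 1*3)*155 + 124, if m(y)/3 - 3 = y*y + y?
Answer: 15469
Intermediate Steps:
m(y) = 9 + 3*y + 3*y² (m(y) = 9 + 3*(y*y + y) = 9 + 3*(y² + y) = 9 + 3*(y + y²) = 9 + (3*y + 3*y²) = 9 + 3*y + 3*y²)
m(-3 - 1*3)*155 + 124 = (9 + 3*(-3 - 1*3) + 3*(-3 - 1*3)²)*155 + 124 = (9 + 3*(-3 - 3) + 3*(-3 - 3)²)*155 + 124 = (9 + 3*(-6) + 3*(-6)²)*155 + 124 = (9 - 18 + 3*36)*155 + 124 = (9 - 18 + 108)*155 + 124 = 99*155 + 124 = 15345 + 124 = 15469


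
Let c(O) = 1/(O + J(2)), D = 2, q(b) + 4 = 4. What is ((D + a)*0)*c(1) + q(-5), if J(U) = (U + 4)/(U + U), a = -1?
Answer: 0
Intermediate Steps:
q(b) = 0 (q(b) = -4 + 4 = 0)
J(U) = (4 + U)/(2*U) (J(U) = (4 + U)/((2*U)) = (4 + U)*(1/(2*U)) = (4 + U)/(2*U))
c(O) = 1/(3/2 + O) (c(O) = 1/(O + (½)*(4 + 2)/2) = 1/(O + (½)*(½)*6) = 1/(O + 3/2) = 1/(3/2 + O))
((D + a)*0)*c(1) + q(-5) = ((2 - 1)*0)*(2/(3 + 2*1)) + 0 = (1*0)*(2/(3 + 2)) + 0 = 0*(2/5) + 0 = 0*(2*(⅕)) + 0 = 0*(⅖) + 0 = 0 + 0 = 0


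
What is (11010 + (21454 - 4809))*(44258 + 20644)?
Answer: 1794864810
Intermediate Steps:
(11010 + (21454 - 4809))*(44258 + 20644) = (11010 + 16645)*64902 = 27655*64902 = 1794864810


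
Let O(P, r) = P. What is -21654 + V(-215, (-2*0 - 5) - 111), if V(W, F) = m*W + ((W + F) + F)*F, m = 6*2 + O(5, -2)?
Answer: 26543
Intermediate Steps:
m = 17 (m = 6*2 + 5 = 12 + 5 = 17)
V(W, F) = 17*W + F*(W + 2*F) (V(W, F) = 17*W + ((W + F) + F)*F = 17*W + ((F + W) + F)*F = 17*W + (W + 2*F)*F = 17*W + F*(W + 2*F))
-21654 + V(-215, (-2*0 - 5) - 111) = -21654 + (2*((-2*0 - 5) - 111)**2 + 17*(-215) + ((-2*0 - 5) - 111)*(-215)) = -21654 + (2*((0 - 5) - 111)**2 - 3655 + ((0 - 5) - 111)*(-215)) = -21654 + (2*(-5 - 111)**2 - 3655 + (-5 - 111)*(-215)) = -21654 + (2*(-116)**2 - 3655 - 116*(-215)) = -21654 + (2*13456 - 3655 + 24940) = -21654 + (26912 - 3655 + 24940) = -21654 + 48197 = 26543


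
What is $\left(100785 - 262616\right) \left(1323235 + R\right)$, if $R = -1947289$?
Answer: $100991282874$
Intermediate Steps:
$\left(100785 - 262616\right) \left(1323235 + R\right) = \left(100785 - 262616\right) \left(1323235 - 1947289\right) = \left(-161831\right) \left(-624054\right) = 100991282874$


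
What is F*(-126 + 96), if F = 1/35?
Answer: -6/7 ≈ -0.85714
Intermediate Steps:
F = 1/35 ≈ 0.028571
F*(-126 + 96) = (-126 + 96)/35 = (1/35)*(-30) = -6/7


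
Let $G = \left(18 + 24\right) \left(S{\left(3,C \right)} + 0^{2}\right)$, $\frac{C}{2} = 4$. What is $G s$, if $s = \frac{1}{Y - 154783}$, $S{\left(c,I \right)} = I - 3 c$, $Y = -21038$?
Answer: $\frac{14}{58607} \approx 0.00023888$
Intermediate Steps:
$C = 8$ ($C = 2 \cdot 4 = 8$)
$G = -42$ ($G = \left(18 + 24\right) \left(\left(8 - 9\right) + 0^{2}\right) = 42 \left(\left(8 - 9\right) + 0\right) = 42 \left(-1 + 0\right) = 42 \left(-1\right) = -42$)
$s = - \frac{1}{175821}$ ($s = \frac{1}{-21038 - 154783} = \frac{1}{-175821} = - \frac{1}{175821} \approx -5.6876 \cdot 10^{-6}$)
$G s = \left(-42\right) \left(- \frac{1}{175821}\right) = \frac{14}{58607}$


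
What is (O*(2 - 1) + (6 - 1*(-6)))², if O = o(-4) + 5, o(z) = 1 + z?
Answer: 196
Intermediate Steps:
O = 2 (O = (1 - 4) + 5 = -3 + 5 = 2)
(O*(2 - 1) + (6 - 1*(-6)))² = (2*(2 - 1) + (6 - 1*(-6)))² = (2*1 + (6 + 6))² = (2 + 12)² = 14² = 196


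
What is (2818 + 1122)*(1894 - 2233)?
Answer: -1335660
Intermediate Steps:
(2818 + 1122)*(1894 - 2233) = 3940*(-339) = -1335660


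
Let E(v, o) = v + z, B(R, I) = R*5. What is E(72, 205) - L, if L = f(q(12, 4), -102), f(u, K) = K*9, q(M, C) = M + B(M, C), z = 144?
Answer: 1134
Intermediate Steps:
B(R, I) = 5*R
q(M, C) = 6*M (q(M, C) = M + 5*M = 6*M)
E(v, o) = 144 + v (E(v, o) = v + 144 = 144 + v)
f(u, K) = 9*K
L = -918 (L = 9*(-102) = -918)
E(72, 205) - L = (144 + 72) - 1*(-918) = 216 + 918 = 1134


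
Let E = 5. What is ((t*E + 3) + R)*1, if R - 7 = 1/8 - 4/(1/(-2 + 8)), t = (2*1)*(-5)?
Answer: -511/8 ≈ -63.875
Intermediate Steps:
t = -10 (t = 2*(-5) = -10)
R = -135/8 (R = 7 + (1/8 - 4/(1/(-2 + 8))) = 7 + (1*(⅛) - 4/(1/6)) = 7 + (⅛ - 4/⅙) = 7 + (⅛ - 4*6) = 7 + (⅛ - 24) = 7 - 191/8 = -135/8 ≈ -16.875)
((t*E + 3) + R)*1 = ((-10*5 + 3) - 135/8)*1 = ((-50 + 3) - 135/8)*1 = (-47 - 135/8)*1 = -511/8*1 = -511/8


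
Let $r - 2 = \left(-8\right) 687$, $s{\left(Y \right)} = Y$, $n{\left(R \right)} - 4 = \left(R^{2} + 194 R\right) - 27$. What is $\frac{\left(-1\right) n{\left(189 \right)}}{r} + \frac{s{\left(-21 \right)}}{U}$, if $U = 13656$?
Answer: $\frac{164681235}{12504344} \approx 13.17$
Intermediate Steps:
$n{\left(R \right)} = -23 + R^{2} + 194 R$ ($n{\left(R \right)} = 4 - \left(27 - R^{2} - 194 R\right) = 4 + \left(-27 + R^{2} + 194 R\right) = -23 + R^{2} + 194 R$)
$r = -5494$ ($r = 2 - 5496 = -5494$)
$\frac{\left(-1\right) n{\left(189 \right)}}{r} + \frac{s{\left(-21 \right)}}{U} = \frac{\left(-1\right) \left(-23 + 189^{2} + 194 \cdot 189\right)}{-5494} - \frac{21}{13656} = - (-23 + 35721 + 36666) \left(- \frac{1}{5494}\right) - \frac{7}{4552} = \left(-1\right) 72364 \left(- \frac{1}{5494}\right) - \frac{7}{4552} = \left(-72364\right) \left(- \frac{1}{5494}\right) - \frac{7}{4552} = \frac{36182}{2747} - \frac{7}{4552} = \frac{164681235}{12504344}$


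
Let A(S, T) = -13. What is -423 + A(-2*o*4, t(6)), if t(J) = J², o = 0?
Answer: -436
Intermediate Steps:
-423 + A(-2*o*4, t(6)) = -423 - 13 = -436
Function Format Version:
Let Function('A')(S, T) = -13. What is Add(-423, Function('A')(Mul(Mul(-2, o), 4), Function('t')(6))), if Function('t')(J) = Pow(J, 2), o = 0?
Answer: -436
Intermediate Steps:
Add(-423, Function('A')(Mul(Mul(-2, o), 4), Function('t')(6))) = Add(-423, -13) = -436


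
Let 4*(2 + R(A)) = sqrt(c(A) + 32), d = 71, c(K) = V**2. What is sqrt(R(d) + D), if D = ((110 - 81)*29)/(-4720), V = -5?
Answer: sqrt(-3032895 + 348100*sqrt(57))/1180 ≈ 0.53918*I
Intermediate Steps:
c(K) = 25 (c(K) = (-5)**2 = 25)
R(A) = -2 + sqrt(57)/4 (R(A) = -2 + sqrt(25 + 32)/4 = -2 + sqrt(57)/4)
D = -841/4720 (D = (29*29)*(-1/4720) = 841*(-1/4720) = -841/4720 ≈ -0.17818)
sqrt(R(d) + D) = sqrt((-2 + sqrt(57)/4) - 841/4720) = sqrt(-10281/4720 + sqrt(57)/4)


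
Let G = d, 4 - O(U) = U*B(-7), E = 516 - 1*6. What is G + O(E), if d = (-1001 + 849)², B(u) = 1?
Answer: 22598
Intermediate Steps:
E = 510 (E = 516 - 6 = 510)
O(U) = 4 - U
d = 23104 (d = (-152)² = 23104)
G = 23104
G + O(E) = 23104 + (4 - 1*510) = 23104 + (4 - 510) = 23104 - 506 = 22598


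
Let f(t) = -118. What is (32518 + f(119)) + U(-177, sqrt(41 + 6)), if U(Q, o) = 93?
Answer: 32493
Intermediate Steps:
(32518 + f(119)) + U(-177, sqrt(41 + 6)) = (32518 - 118) + 93 = 32400 + 93 = 32493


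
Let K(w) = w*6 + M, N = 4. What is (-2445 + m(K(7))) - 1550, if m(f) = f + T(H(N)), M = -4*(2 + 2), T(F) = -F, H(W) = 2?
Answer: -3971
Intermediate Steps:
M = -16 (M = -4*4 = -16)
K(w) = -16 + 6*w (K(w) = w*6 - 16 = 6*w - 16 = -16 + 6*w)
m(f) = -2 + f (m(f) = f - 1*2 = f - 2 = -2 + f)
(-2445 + m(K(7))) - 1550 = (-2445 + (-2 + (-16 + 6*7))) - 1550 = (-2445 + (-2 + (-16 + 42))) - 1550 = (-2445 + (-2 + 26)) - 1550 = (-2445 + 24) - 1550 = -2421 - 1550 = -3971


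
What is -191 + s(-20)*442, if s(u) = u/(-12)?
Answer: 1637/3 ≈ 545.67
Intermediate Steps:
s(u) = -u/12 (s(u) = u*(-1/12) = -u/12)
-191 + s(-20)*442 = -191 - 1/12*(-20)*442 = -191 + (5/3)*442 = -191 + 2210/3 = 1637/3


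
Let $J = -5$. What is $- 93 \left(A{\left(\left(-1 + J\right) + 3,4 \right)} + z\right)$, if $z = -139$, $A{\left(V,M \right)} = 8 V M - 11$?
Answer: $22878$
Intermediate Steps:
$A{\left(V,M \right)} = -11 + 8 M V$ ($A{\left(V,M \right)} = 8 M V - 11 = -11 + 8 M V$)
$- 93 \left(A{\left(\left(-1 + J\right) + 3,4 \right)} + z\right) = - 93 \left(\left(-11 + 8 \cdot 4 \left(\left(-1 - 5\right) + 3\right)\right) - 139\right) = - 93 \left(\left(-11 + 8 \cdot 4 \left(-6 + 3\right)\right) - 139\right) = - 93 \left(\left(-11 + 8 \cdot 4 \left(-3\right)\right) - 139\right) = - 93 \left(\left(-11 - 96\right) - 139\right) = - 93 \left(-107 - 139\right) = \left(-93\right) \left(-246\right) = 22878$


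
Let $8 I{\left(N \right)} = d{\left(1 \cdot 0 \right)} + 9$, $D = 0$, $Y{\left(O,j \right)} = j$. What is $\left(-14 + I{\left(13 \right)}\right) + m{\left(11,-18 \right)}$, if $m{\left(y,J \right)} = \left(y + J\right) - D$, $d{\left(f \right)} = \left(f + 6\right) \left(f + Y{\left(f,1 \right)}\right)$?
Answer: $- \frac{153}{8} \approx -19.125$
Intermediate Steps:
$d{\left(f \right)} = \left(1 + f\right) \left(6 + f\right)$ ($d{\left(f \right)} = \left(f + 6\right) \left(f + 1\right) = \left(6 + f\right) \left(1 + f\right) = \left(1 + f\right) \left(6 + f\right)$)
$I{\left(N \right)} = \frac{15}{8}$ ($I{\left(N \right)} = \frac{\left(6 + \left(1 \cdot 0\right)^{2} + 7 \cdot 1 \cdot 0\right) + 9}{8} = \frac{\left(6 + 0^{2} + 7 \cdot 0\right) + 9}{8} = \frac{\left(6 + 0 + 0\right) + 9}{8} = \frac{6 + 9}{8} = \frac{1}{8} \cdot 15 = \frac{15}{8}$)
$m{\left(y,J \right)} = J + y$ ($m{\left(y,J \right)} = \left(y + J\right) - 0 = \left(J + y\right) + 0 = J + y$)
$\left(-14 + I{\left(13 \right)}\right) + m{\left(11,-18 \right)} = \left(-14 + \frac{15}{8}\right) + \left(-18 + 11\right) = - \frac{97}{8} - 7 = - \frac{153}{8}$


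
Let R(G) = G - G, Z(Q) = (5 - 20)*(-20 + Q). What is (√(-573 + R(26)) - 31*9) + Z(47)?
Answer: -684 + I*√573 ≈ -684.0 + 23.937*I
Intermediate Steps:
Z(Q) = 300 - 15*Q (Z(Q) = -15*(-20 + Q) = 300 - 15*Q)
R(G) = 0
(√(-573 + R(26)) - 31*9) + Z(47) = (√(-573 + 0) - 31*9) + (300 - 15*47) = (√(-573) - 279) + (300 - 705) = (I*√573 - 279) - 405 = (-279 + I*√573) - 405 = -684 + I*√573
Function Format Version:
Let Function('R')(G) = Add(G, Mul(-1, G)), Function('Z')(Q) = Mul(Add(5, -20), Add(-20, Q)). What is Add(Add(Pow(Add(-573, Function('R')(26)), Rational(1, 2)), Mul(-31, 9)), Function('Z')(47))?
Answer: Add(-684, Mul(I, Pow(573, Rational(1, 2)))) ≈ Add(-684.00, Mul(23.937, I))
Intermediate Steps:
Function('Z')(Q) = Add(300, Mul(-15, Q)) (Function('Z')(Q) = Mul(-15, Add(-20, Q)) = Add(300, Mul(-15, Q)))
Function('R')(G) = 0
Add(Add(Pow(Add(-573, Function('R')(26)), Rational(1, 2)), Mul(-31, 9)), Function('Z')(47)) = Add(Add(Pow(Add(-573, 0), Rational(1, 2)), Mul(-31, 9)), Add(300, Mul(-15, 47))) = Add(Add(Pow(-573, Rational(1, 2)), -279), Add(300, -705)) = Add(Add(Mul(I, Pow(573, Rational(1, 2))), -279), -405) = Add(Add(-279, Mul(I, Pow(573, Rational(1, 2)))), -405) = Add(-684, Mul(I, Pow(573, Rational(1, 2))))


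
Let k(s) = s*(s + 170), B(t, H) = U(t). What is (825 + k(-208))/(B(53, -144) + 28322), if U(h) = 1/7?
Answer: 61103/198255 ≈ 0.30820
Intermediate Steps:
U(h) = ⅐
B(t, H) = ⅐
k(s) = s*(170 + s)
(825 + k(-208))/(B(53, -144) + 28322) = (825 - 208*(170 - 208))/(⅐ + 28322) = (825 - 208*(-38))/(198255/7) = (825 + 7904)*(7/198255) = 8729*(7/198255) = 61103/198255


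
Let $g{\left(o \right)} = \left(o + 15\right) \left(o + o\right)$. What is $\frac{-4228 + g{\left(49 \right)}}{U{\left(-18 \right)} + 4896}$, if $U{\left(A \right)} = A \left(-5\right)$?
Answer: $\frac{1022}{2493} \approx 0.40995$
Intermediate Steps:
$g{\left(o \right)} = 2 o \left(15 + o\right)$ ($g{\left(o \right)} = \left(15 + o\right) 2 o = 2 o \left(15 + o\right)$)
$U{\left(A \right)} = - 5 A$
$\frac{-4228 + g{\left(49 \right)}}{U{\left(-18 \right)} + 4896} = \frac{-4228 + 2 \cdot 49 \left(15 + 49\right)}{\left(-5\right) \left(-18\right) + 4896} = \frac{-4228 + 2 \cdot 49 \cdot 64}{90 + 4896} = \frac{-4228 + 6272}{4986} = 2044 \cdot \frac{1}{4986} = \frac{1022}{2493}$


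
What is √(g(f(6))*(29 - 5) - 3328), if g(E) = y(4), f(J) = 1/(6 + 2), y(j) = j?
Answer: 4*I*√202 ≈ 56.851*I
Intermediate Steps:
f(J) = ⅛ (f(J) = 1/8 = ⅛)
g(E) = 4
√(g(f(6))*(29 - 5) - 3328) = √(4*(29 - 5) - 3328) = √(4*24 - 3328) = √(96 - 3328) = √(-3232) = 4*I*√202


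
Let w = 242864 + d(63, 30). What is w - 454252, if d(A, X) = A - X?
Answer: -211355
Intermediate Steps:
w = 242897 (w = 242864 + (63 - 1*30) = 242864 + (63 - 30) = 242864 + 33 = 242897)
w - 454252 = 242897 - 454252 = -211355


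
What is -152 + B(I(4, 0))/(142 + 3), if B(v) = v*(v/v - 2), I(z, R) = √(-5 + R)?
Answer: -152 - I*√5/145 ≈ -152.0 - 0.015421*I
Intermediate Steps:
B(v) = -v (B(v) = v*(1 - 2) = v*(-1) = -v)
-152 + B(I(4, 0))/(142 + 3) = -152 + (-√(-5 + 0))/(142 + 3) = -152 - √(-5)/145 = -152 - I*√5*(1/145) = -152 - I*√5/145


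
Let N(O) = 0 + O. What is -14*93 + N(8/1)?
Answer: -1294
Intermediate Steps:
N(O) = O
-14*93 + N(8/1) = -14*93 + 8/1 = -1302 + 8*1 = -1302 + 8 = -1294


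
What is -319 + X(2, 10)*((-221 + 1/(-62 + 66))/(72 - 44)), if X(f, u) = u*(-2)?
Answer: -4517/28 ≈ -161.32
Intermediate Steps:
X(f, u) = -2*u
-319 + X(2, 10)*((-221 + 1/(-62 + 66))/(72 - 44)) = -319 + (-2*10)*((-221 + 1/(-62 + 66))/(72 - 44)) = -319 - 20*(-221 + 1/4)/28 = -319 - 20*(-221 + ¼)/28 = -319 - (-4415)/28 = -319 - 20*(-883/112) = -319 + 4415/28 = -4517/28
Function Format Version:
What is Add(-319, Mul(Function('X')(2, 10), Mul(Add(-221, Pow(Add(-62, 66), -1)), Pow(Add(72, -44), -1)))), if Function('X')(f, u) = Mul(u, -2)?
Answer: Rational(-4517, 28) ≈ -161.32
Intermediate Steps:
Function('X')(f, u) = Mul(-2, u)
Add(-319, Mul(Function('X')(2, 10), Mul(Add(-221, Pow(Add(-62, 66), -1)), Pow(Add(72, -44), -1)))) = Add(-319, Mul(Mul(-2, 10), Mul(Add(-221, Pow(Add(-62, 66), -1)), Pow(Add(72, -44), -1)))) = Add(-319, Mul(-20, Mul(Add(-221, Pow(4, -1)), Pow(28, -1)))) = Add(-319, Mul(-20, Mul(Add(-221, Rational(1, 4)), Rational(1, 28)))) = Add(-319, Mul(-20, Mul(Rational(-883, 4), Rational(1, 28)))) = Add(-319, Mul(-20, Rational(-883, 112))) = Add(-319, Rational(4415, 28)) = Rational(-4517, 28)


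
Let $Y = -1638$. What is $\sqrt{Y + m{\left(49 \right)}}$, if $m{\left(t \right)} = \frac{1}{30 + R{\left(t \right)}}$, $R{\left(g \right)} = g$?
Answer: $\frac{i \sqrt{10222679}}{79} \approx 40.472 i$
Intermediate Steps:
$m{\left(t \right)} = \frac{1}{30 + t}$
$\sqrt{Y + m{\left(49 \right)}} = \sqrt{-1638 + \frac{1}{30 + 49}} = \sqrt{-1638 + \frac{1}{79}} = \sqrt{- \frac{129401}{79}} = \frac{i \sqrt{10222679}}{79}$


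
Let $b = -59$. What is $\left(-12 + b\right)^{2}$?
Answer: $5041$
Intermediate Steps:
$\left(-12 + b\right)^{2} = \left(-12 - 59\right)^{2} = \left(-71\right)^{2} = 5041$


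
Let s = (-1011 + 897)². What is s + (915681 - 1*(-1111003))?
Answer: 2039680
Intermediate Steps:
s = 12996 (s = (-114)² = 12996)
s + (915681 - 1*(-1111003)) = 12996 + (915681 - 1*(-1111003)) = 12996 + (915681 + 1111003) = 12996 + 2026684 = 2039680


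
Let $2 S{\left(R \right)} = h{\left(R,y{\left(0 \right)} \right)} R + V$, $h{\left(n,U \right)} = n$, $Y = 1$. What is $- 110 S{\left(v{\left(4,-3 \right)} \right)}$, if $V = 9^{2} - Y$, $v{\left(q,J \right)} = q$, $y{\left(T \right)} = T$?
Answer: $-5280$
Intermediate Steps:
$V = 80$ ($V = 9^{2} - 1 = 81 - 1 = 80$)
$S{\left(R \right)} = 40 + \frac{R^{2}}{2}$ ($S{\left(R \right)} = \frac{R R + 80}{2} = \frac{R^{2} + 80}{2} = \frac{80 + R^{2}}{2} = 40 + \frac{R^{2}}{2}$)
$- 110 S{\left(v{\left(4,-3 \right)} \right)} = - 110 \left(40 + \frac{4^{2}}{2}\right) = - 110 \left(40 + \frac{1}{2} \cdot 16\right) = - 110 \left(40 + 8\right) = \left(-110\right) 48 = -5280$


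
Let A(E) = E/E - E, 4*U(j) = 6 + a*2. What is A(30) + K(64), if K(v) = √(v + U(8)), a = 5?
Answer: -29 + 2*√17 ≈ -20.754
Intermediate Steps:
U(j) = 4 (U(j) = (6 + 5*2)/4 = (6 + 10)/4 = (¼)*16 = 4)
K(v) = √(4 + v) (K(v) = √(v + 4) = √(4 + v))
A(E) = 1 - E
A(30) + K(64) = (1 - 1*30) + √(4 + 64) = (1 - 30) + √68 = -29 + 2*√17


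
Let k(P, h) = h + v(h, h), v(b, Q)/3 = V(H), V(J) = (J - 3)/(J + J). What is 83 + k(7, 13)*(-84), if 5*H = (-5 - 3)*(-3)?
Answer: -4225/4 ≈ -1056.3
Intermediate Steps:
H = 24/5 (H = ((-5 - 3)*(-3))/5 = (-8*(-3))/5 = (⅕)*24 = 24/5 ≈ 4.8000)
V(J) = (-3 + J)/(2*J) (V(J) = (-3 + J)/((2*J)) = (-3 + J)*(1/(2*J)) = (-3 + J)/(2*J))
v(b, Q) = 9/16 (v(b, Q) = 3*((-3 + 24/5)/(2*(24/5))) = 3*((½)*(5/24)*(9/5)) = 3*(3/16) = 9/16)
k(P, h) = 9/16 + h (k(P, h) = h + 9/16 = 9/16 + h)
83 + k(7, 13)*(-84) = 83 + (9/16 + 13)*(-84) = 83 + (217/16)*(-84) = 83 - 4557/4 = -4225/4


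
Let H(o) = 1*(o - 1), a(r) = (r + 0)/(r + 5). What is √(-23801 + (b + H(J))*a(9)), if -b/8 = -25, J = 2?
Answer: I*√4639670/14 ≈ 153.86*I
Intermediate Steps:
b = 200 (b = -8*(-25) = 200)
a(r) = r/(5 + r)
H(o) = -1 + o (H(o) = 1*(-1 + o) = -1 + o)
√(-23801 + (b + H(J))*a(9)) = √(-23801 + (200 + (-1 + 2))*(9/(5 + 9))) = √(-23801 + (200 + 1)*(9/14)) = √(-23801 + 201*(9*(1/14))) = √(-23801 + 201*(9/14)) = √(-23801 + 1809/14) = √(-331405/14) = I*√4639670/14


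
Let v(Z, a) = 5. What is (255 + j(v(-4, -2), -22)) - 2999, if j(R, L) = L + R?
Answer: -2761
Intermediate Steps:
(255 + j(v(-4, -2), -22)) - 2999 = (255 + (-22 + 5)) - 2999 = (255 - 17) - 2999 = 238 - 2999 = -2761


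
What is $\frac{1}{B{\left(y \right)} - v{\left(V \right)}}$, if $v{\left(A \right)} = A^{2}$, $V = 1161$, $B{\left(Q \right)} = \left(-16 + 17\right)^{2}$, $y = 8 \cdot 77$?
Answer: $- \frac{1}{1347920} \approx -7.4188 \cdot 10^{-7}$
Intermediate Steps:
$y = 616$
$B{\left(Q \right)} = 1$ ($B{\left(Q \right)} = 1^{2} = 1$)
$\frac{1}{B{\left(y \right)} - v{\left(V \right)}} = \frac{1}{1 - 1161^{2}} = \frac{1}{1 - 1347921} = \frac{1}{-1347920} = - \frac{1}{1347920}$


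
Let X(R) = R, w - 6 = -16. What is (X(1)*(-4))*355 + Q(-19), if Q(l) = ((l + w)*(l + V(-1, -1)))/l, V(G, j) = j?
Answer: -27560/19 ≈ -1450.5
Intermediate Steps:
w = -10 (w = 6 - 16 = -10)
Q(l) = (-1 + l)*(-10 + l)/l (Q(l) = ((l - 10)*(l - 1))/l = ((-10 + l)*(-1 + l))/l = ((-1 + l)*(-10 + l))/l = (-1 + l)*(-10 + l)/l)
(X(1)*(-4))*355 + Q(-19) = (1*(-4))*355 + (-11 - 19 + 10/(-19)) = -4*355 + (-11 - 19 + 10*(-1/19)) = -1420 + (-11 - 19 - 10/19) = -1420 - 580/19 = -27560/19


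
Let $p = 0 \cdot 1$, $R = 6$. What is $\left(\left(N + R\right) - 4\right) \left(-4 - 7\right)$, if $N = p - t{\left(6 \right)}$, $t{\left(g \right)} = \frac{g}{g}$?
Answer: $-11$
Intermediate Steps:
$p = 0$
$t{\left(g \right)} = 1$
$N = -1$ ($N = 0 - 1 = -1$)
$\left(\left(N + R\right) - 4\right) \left(-4 - 7\right) = \left(\left(-1 + 6\right) - 4\right) \left(-4 - 7\right) = \left(5 - 4\right) \left(-11\right) = 1 \left(-11\right) = -11$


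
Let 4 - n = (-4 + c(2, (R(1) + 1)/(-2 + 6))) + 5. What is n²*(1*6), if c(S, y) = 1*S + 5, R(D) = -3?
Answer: 96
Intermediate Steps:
c(S, y) = 5 + S (c(S, y) = S + 5 = 5 + S)
n = -4 (n = 4 - ((-4 + (5 + 2)) + 5) = 4 - ((-4 + 7) + 5) = 4 - (3 + 5) = 4 - 1*8 = 4 - 8 = -4)
n²*(1*6) = (-4)²*(1*6) = 16*6 = 96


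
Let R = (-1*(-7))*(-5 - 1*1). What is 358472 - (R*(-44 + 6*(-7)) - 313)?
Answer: 355173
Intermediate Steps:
R = -42 (R = 7*(-5 - 1) = 7*(-6) = -42)
358472 - (R*(-44 + 6*(-7)) - 313) = 358472 - (-42*(-44 + 6*(-7)) - 313) = 358472 - (-42*(-44 - 42) - 313) = 358472 - (-42*(-86) - 313) = 358472 - (3612 - 313) = 358472 - 1*3299 = 358472 - 3299 = 355173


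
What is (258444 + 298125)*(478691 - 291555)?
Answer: 104154096384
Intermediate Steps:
(258444 + 298125)*(478691 - 291555) = 556569*187136 = 104154096384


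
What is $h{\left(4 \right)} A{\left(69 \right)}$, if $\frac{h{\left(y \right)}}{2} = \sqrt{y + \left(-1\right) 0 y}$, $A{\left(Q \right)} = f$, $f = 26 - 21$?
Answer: $20$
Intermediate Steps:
$f = 5$
$A{\left(Q \right)} = 5$
$h{\left(y \right)} = 2 \sqrt{y}$ ($h{\left(y \right)} = 2 \sqrt{y + \left(-1\right) 0 y} = 2 \sqrt{y + 0 y} = 2 \sqrt{y + 0} = 2 \sqrt{y}$)
$h{\left(4 \right)} A{\left(69 \right)} = 2 \sqrt{4} \cdot 5 = 2 \cdot 2 \cdot 5 = 4 \cdot 5 = 20$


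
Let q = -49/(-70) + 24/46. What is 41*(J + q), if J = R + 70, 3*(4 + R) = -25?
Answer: 1665953/690 ≈ 2414.4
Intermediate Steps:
R = -37/3 (R = -4 + (1/3)*(-25) = -4 - 25/3 = -37/3 ≈ -12.333)
J = 173/3 (J = -37/3 + 70 = 173/3 ≈ 57.667)
q = 281/230 (q = -49*(-1/70) + 24*(1/46) = 7/10 + 12/23 = 281/230 ≈ 1.2217)
41*(J + q) = 41*(173/3 + 281/230) = 41*(40633/690) = 1665953/690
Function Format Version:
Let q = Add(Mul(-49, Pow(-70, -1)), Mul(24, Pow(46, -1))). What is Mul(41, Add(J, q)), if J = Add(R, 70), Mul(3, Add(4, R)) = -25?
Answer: Rational(1665953, 690) ≈ 2414.4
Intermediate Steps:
R = Rational(-37, 3) (R = Add(-4, Mul(Rational(1, 3), -25)) = Add(-4, Rational(-25, 3)) = Rational(-37, 3) ≈ -12.333)
J = Rational(173, 3) (J = Add(Rational(-37, 3), 70) = Rational(173, 3) ≈ 57.667)
q = Rational(281, 230) (q = Add(Mul(-49, Rational(-1, 70)), Mul(24, Rational(1, 46))) = Add(Rational(7, 10), Rational(12, 23)) = Rational(281, 230) ≈ 1.2217)
Mul(41, Add(J, q)) = Mul(41, Add(Rational(173, 3), Rational(281, 230))) = Mul(41, Rational(40633, 690)) = Rational(1665953, 690)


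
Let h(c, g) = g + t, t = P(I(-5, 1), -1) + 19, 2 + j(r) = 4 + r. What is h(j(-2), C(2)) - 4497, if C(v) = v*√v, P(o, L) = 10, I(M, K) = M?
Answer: -4468 + 2*√2 ≈ -4465.2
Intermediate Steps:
j(r) = 2 + r (j(r) = -2 + (4 + r) = 2 + r)
C(v) = v^(3/2)
t = 29 (t = 10 + 19 = 29)
h(c, g) = 29 + g (h(c, g) = g + 29 = 29 + g)
h(j(-2), C(2)) - 4497 = (29 + 2^(3/2)) - 4497 = (29 + 2*√2) - 4497 = -4468 + 2*√2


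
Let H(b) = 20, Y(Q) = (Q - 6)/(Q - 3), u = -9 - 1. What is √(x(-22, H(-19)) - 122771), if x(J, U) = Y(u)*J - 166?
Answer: I*√20780929/13 ≈ 350.66*I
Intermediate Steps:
u = -10
Y(Q) = (-6 + Q)/(-3 + Q)
x(J, U) = -166 + 16*J/13 (x(J, U) = ((-6 - 10)/(-3 - 10))*J - 166 = (-16/(-13))*J - 166 = (-1/13*(-16))*J - 166 = 16*J/13 - 166 = -166 + 16*J/13)
√(x(-22, H(-19)) - 122771) = √((-166 + (16/13)*(-22)) - 122771) = √((-166 - 352/13) - 122771) = √(-2510/13 - 122771) = √(-1598533/13) = I*√20780929/13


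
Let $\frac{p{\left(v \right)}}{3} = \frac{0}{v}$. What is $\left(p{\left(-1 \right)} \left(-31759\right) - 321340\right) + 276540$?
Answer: $-44800$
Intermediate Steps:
$p{\left(v \right)} = 0$ ($p{\left(v \right)} = 3 \frac{0}{v} = 3 \cdot 0 = 0$)
$\left(p{\left(-1 \right)} \left(-31759\right) - 321340\right) + 276540 = \left(0 \left(-31759\right) - 321340\right) + 276540 = \left(0 - 321340\right) + 276540 = -321340 + 276540 = -44800$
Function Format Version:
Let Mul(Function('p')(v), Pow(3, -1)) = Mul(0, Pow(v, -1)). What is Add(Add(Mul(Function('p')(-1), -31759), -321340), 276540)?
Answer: -44800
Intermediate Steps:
Function('p')(v) = 0 (Function('p')(v) = Mul(3, Mul(0, Pow(v, -1))) = Mul(3, 0) = 0)
Add(Add(Mul(Function('p')(-1), -31759), -321340), 276540) = Add(Add(Mul(0, -31759), -321340), 276540) = Add(Add(0, -321340), 276540) = Add(-321340, 276540) = -44800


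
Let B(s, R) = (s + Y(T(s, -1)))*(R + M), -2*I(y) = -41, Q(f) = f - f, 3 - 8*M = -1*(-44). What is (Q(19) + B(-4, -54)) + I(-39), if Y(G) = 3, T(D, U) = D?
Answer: 637/8 ≈ 79.625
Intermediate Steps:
M = -41/8 (M = 3/8 - (-1)*(-44)/8 = 3/8 - ⅛*44 = 3/8 - 11/2 = -41/8 ≈ -5.1250)
Q(f) = 0
I(y) = 41/2 (I(y) = -½*(-41) = 41/2)
B(s, R) = (3 + s)*(-41/8 + R) (B(s, R) = (s + 3)*(R - 41/8) = (3 + s)*(-41/8 + R))
(Q(19) + B(-4, -54)) + I(-39) = (0 + (-123/8 + 3*(-54) - 41/8*(-4) - 54*(-4))) + 41/2 = (0 + (-123/8 - 162 + 41/2 + 216)) + 41/2 = (0 + 473/8) + 41/2 = 473/8 + 41/2 = 637/8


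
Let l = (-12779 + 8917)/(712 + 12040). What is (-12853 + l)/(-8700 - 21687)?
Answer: 27317553/64582504 ≈ 0.42299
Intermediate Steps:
l = -1931/6376 (l = -3862/12752 = -3862*1/12752 = -1931/6376 ≈ -0.30285)
(-12853 + l)/(-8700 - 21687) = (-12853 - 1931/6376)/(-8700 - 21687) = -81952659/6376/(-30387) = -81952659/6376*(-1/30387) = 27317553/64582504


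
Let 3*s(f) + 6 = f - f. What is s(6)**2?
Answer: 4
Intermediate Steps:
s(f) = -2 (s(f) = -2 + (f - f)/3 = -2 + (1/3)*0 = -2 + 0 = -2)
s(6)**2 = (-2)**2 = 4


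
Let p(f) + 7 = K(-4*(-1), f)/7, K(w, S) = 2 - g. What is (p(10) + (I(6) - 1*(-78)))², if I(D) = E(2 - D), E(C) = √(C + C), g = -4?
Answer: 252617/49 + 2012*I*√2/7 ≈ 5155.4 + 406.49*I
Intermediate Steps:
K(w, S) = 6 (K(w, S) = 2 - 1*(-4) = 2 + 4 = 6)
E(C) = √2*√C (E(C) = √(2*C) = √2*√C)
I(D) = √2*√(2 - D)
p(f) = -43/7 (p(f) = -7 + 6/7 = -43/7)
(p(10) + (I(6) - 1*(-78)))² = (-43/7 + (√(4 - 2*6) - 1*(-78)))² = (-43/7 + (√(4 - 12) + 78))² = (-43/7 + (√(-8) + 78))² = (-43/7 + (2*I*√2 + 78))² = (-43/7 + (78 + 2*I*√2))² = (503/7 + 2*I*√2)²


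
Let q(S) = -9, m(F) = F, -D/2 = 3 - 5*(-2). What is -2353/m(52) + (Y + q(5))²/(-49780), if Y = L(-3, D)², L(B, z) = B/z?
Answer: -205879181909/4549653056 ≈ -45.252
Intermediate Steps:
D = -26 (D = -2*(3 - 5*(-2)) = -2*(3 + 10) = -2*13 = -26)
Y = 9/676 (Y = (-3/(-26))² = (-3*(-1/26))² = (3/26)² = 9/676 ≈ 0.013314)
-2353/m(52) + (Y + q(5))²/(-49780) = -2353/52 + (9/676 - 9)²/(-49780) = -2353*1/52 + (-6075/676)²*(-1/49780) = -181/4 + (36905625/456976)*(-1/49780) = -181/4 - 7381125/4549653056 = -205879181909/4549653056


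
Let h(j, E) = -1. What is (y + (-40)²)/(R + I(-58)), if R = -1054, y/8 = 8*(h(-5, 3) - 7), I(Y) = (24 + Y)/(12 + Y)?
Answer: -1472/1425 ≈ -1.0330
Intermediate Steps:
I(Y) = (24 + Y)/(12 + Y)
y = -512 (y = 8*(8*(-1 - 7)) = 8*(8*(-8)) = 8*(-64) = -512)
(y + (-40)²)/(R + I(-58)) = (-512 + (-40)²)/(-1054 + (24 - 58)/(12 - 58)) = (-512 + 1600)/(-1054 - 34/(-46)) = 1088/(-1054 - 1/46*(-34)) = 1088/(-1054 + 17/23) = 1088/(-24225/23) = 1088*(-23/24225) = -1472/1425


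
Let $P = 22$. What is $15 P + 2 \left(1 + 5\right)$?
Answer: $342$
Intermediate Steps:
$15 P + 2 \left(1 + 5\right) = 15 \cdot 22 + 2 \left(1 + 5\right) = 330 + 2 \cdot 6 = 330 + 12 = 342$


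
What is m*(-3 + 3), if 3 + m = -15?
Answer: 0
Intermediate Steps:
m = -18 (m = -3 - 15 = -18)
m*(-3 + 3) = -18*(-3 + 3) = -18*0 = 0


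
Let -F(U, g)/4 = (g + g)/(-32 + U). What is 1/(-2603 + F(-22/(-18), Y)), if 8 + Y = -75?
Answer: -277/727007 ≈ -0.00038101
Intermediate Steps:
Y = -83 (Y = -8 - 75 = -83)
F(U, g) = -8*g/(-32 + U) (F(U, g) = -4*(g + g)/(-32 + U) = -4*2*g/(-32 + U) = -8*g/(-32 + U))
1/(-2603 + F(-22/(-18), Y)) = 1/(-2603 - 8*(-83)/(-32 - 22/(-18))) = 1/(-2603 - 8*(-83)/(-32 - 22*(-1/18))) = 1/(-2603 - 8*(-83)/(-32 + 11/9)) = 1/(-2603 - 8*(-83)/(-277/9)) = 1/(-2603 - 8*(-83)*(-9/277)) = 1/(-2603 - 5976/277) = 1/(-727007/277) = -277/727007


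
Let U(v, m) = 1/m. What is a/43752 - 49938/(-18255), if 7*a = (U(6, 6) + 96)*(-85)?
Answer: 30289984439/11181698640 ≈ 2.7089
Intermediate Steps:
a = -49045/42 (a = ((1/6 + 96)*(-85))/7 = ((577/6)*(-85))/7 = (1/7)*(-49045/6) = -49045/42 ≈ -1167.7)
a/43752 - 49938/(-18255) = -49045/42/43752 - 49938/(-18255) = -49045/42*1/43752 - 49938*(-1/18255) = -49045/1837584 + 16646/6085 = 30289984439/11181698640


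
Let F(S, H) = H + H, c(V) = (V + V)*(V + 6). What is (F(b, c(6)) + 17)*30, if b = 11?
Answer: 9150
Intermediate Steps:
c(V) = 2*V*(6 + V) (c(V) = (2*V)*(6 + V) = 2*V*(6 + V))
F(S, H) = 2*H
(F(b, c(6)) + 17)*30 = (2*(2*6*(6 + 6)) + 17)*30 = (2*(2*6*12) + 17)*30 = (2*144 + 17)*30 = (288 + 17)*30 = 305*30 = 9150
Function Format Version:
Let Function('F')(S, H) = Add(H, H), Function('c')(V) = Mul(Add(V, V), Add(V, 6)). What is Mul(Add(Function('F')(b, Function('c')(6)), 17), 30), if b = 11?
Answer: 9150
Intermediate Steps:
Function('c')(V) = Mul(2, V, Add(6, V)) (Function('c')(V) = Mul(Mul(2, V), Add(6, V)) = Mul(2, V, Add(6, V)))
Function('F')(S, H) = Mul(2, H)
Mul(Add(Function('F')(b, Function('c')(6)), 17), 30) = Mul(Add(Mul(2, Mul(2, 6, Add(6, 6))), 17), 30) = Mul(Add(Mul(2, Mul(2, 6, 12)), 17), 30) = Mul(Add(Mul(2, 144), 17), 30) = Mul(Add(288, 17), 30) = Mul(305, 30) = 9150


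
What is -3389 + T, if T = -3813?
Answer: -7202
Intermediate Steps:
-3389 + T = -3389 - 3813 = -7202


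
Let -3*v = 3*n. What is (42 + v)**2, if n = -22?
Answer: 4096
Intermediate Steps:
v = 22 (v = -(-22) = -1/3*(-66) = 22)
(42 + v)**2 = (42 + 22)**2 = 64**2 = 4096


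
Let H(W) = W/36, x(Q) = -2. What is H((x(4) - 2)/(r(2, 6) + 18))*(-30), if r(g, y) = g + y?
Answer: 5/39 ≈ 0.12821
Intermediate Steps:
H(W) = W/36 (H(W) = W*(1/36) = W/36)
H((x(4) - 2)/(r(2, 6) + 18))*(-30) = (((-2 - 2)/((2 + 6) + 18))/36)*(-30) = ((-4/(8 + 18))/36)*(-30) = ((-4/26)/36)*(-30) = ((-4*1/26)/36)*(-30) = ((1/36)*(-2/13))*(-30) = -1/234*(-30) = 5/39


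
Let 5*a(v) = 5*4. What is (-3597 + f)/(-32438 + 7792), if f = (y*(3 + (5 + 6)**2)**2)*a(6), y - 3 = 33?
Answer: -2210547/24646 ≈ -89.692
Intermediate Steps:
y = 36 (y = 3 + 33 = 36)
a(v) = 4 (a(v) = (5*4)/5 = (1/5)*20 = 4)
f = 2214144 (f = (36*(3 + (5 + 6)**2)**2)*4 = (36*(3 + 11**2)**2)*4 = (36*(3 + 121)**2)*4 = (36*124**2)*4 = (36*15376)*4 = 553536*4 = 2214144)
(-3597 + f)/(-32438 + 7792) = (-3597 + 2214144)/(-32438 + 7792) = 2210547/(-24646) = 2210547*(-1/24646) = -2210547/24646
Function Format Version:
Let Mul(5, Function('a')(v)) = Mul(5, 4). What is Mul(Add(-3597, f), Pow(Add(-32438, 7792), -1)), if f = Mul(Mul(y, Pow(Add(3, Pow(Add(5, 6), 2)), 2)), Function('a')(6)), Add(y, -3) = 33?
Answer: Rational(-2210547, 24646) ≈ -89.692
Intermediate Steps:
y = 36 (y = Add(3, 33) = 36)
Function('a')(v) = 4 (Function('a')(v) = Mul(Rational(1, 5), Mul(5, 4)) = Mul(Rational(1, 5), 20) = 4)
f = 2214144 (f = Mul(Mul(36, Pow(Add(3, Pow(Add(5, 6), 2)), 2)), 4) = Mul(Mul(36, Pow(Add(3, Pow(11, 2)), 2)), 4) = Mul(Mul(36, Pow(Add(3, 121), 2)), 4) = Mul(Mul(36, Pow(124, 2)), 4) = Mul(Mul(36, 15376), 4) = Mul(553536, 4) = 2214144)
Mul(Add(-3597, f), Pow(Add(-32438, 7792), -1)) = Mul(Add(-3597, 2214144), Pow(Add(-32438, 7792), -1)) = Mul(2210547, Pow(-24646, -1)) = Mul(2210547, Rational(-1, 24646)) = Rational(-2210547, 24646)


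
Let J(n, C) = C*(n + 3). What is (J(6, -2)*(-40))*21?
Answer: 15120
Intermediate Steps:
J(n, C) = C*(3 + n)
(J(6, -2)*(-40))*21 = (-2*(3 + 6)*(-40))*21 = (-2*9*(-40))*21 = -18*(-40)*21 = 720*21 = 15120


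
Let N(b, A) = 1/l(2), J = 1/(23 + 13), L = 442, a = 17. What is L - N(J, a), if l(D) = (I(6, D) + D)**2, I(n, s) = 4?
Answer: 15911/36 ≈ 441.97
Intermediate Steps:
J = 1/36 ≈ 0.027778
l(D) = (4 + D)**2
N(b, A) = 1/36 (N(b, A) = 1/((4 + 2)**2) = 1/(6**2) = 1/36)
L - N(J, a) = 442 - 1*1/36 = 442 - 1/36 = 15911/36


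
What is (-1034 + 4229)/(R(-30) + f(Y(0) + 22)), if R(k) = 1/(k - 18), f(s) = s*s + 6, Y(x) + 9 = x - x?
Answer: 153360/8399 ≈ 18.259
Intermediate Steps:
Y(x) = -9 (Y(x) = -9 + (x - x) = -9 + 0 = -9)
f(s) = 6 + s² (f(s) = s² + 6 = 6 + s²)
R(k) = 1/(-18 + k)
(-1034 + 4229)/(R(-30) + f(Y(0) + 22)) = (-1034 + 4229)/(1/(-18 - 30) + (6 + (-9 + 22)²)) = 3195/(1/(-48) + (6 + 13²)) = 3195/(-1/48 + (6 + 169)) = 3195/(-1/48 + 175) = 3195/(8399/48) = 3195*(48/8399) = 153360/8399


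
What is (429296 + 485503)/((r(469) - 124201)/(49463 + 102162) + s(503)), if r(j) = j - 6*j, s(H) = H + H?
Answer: 138706398375/152408204 ≈ 910.10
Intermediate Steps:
s(H) = 2*H
r(j) = -5*j
(429296 + 485503)/((r(469) - 124201)/(49463 + 102162) + s(503)) = (429296 + 485503)/((-5*469 - 124201)/(49463 + 102162) + 2*503) = 914799/((-2345 - 124201)/151625 + 1006) = 914799/(-126546*1/151625 + 1006) = 914799/(-126546/151625 + 1006) = 914799/(152408204/151625) = 914799*(151625/152408204) = 138706398375/152408204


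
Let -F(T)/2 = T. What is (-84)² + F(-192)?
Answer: 7440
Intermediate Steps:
F(T) = -2*T
(-84)² + F(-192) = (-84)² - 2*(-192) = 7056 + 384 = 7440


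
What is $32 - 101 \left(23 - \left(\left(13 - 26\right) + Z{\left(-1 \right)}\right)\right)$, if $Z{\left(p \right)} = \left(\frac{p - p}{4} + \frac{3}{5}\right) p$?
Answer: $- \frac{18323}{5} \approx -3664.6$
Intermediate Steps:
$Z{\left(p \right)} = \frac{3 p}{5}$ ($Z{\left(p \right)} = \left(0 \cdot \frac{1}{4} + 3 \cdot \frac{1}{5}\right) p = \left(0 + \frac{3}{5}\right) p = \frac{3 p}{5}$)
$32 - 101 \left(23 - \left(\left(13 - 26\right) + Z{\left(-1 \right)}\right)\right) = 32 - 101 \left(23 - \left(\left(13 - 26\right) + \frac{3}{5} \left(-1\right)\right)\right) = 32 - 101 \left(23 - \left(-13 - \frac{3}{5}\right)\right) = 32 - 101 \left(23 - - \frac{68}{5}\right) = 32 - 101 \left(23 + \frac{68}{5}\right) = 32 - \frac{18483}{5} = - \frac{18323}{5}$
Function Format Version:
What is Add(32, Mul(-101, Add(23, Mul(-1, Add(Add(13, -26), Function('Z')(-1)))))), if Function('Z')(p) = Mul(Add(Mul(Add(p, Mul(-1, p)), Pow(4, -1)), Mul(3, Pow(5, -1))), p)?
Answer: Rational(-18323, 5) ≈ -3664.6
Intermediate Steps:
Function('Z')(p) = Mul(Rational(3, 5), p) (Function('Z')(p) = Mul(Add(Mul(0, Rational(1, 4)), Mul(3, Rational(1, 5))), p) = Mul(Add(0, Rational(3, 5)), p) = Mul(Rational(3, 5), p))
Add(32, Mul(-101, Add(23, Mul(-1, Add(Add(13, -26), Function('Z')(-1)))))) = Add(32, Mul(-101, Add(23, Mul(-1, Add(Add(13, -26), Mul(Rational(3, 5), -1)))))) = Add(32, Mul(-101, Add(23, Mul(-1, Add(-13, Rational(-3, 5)))))) = Add(32, Mul(-101, Add(23, Mul(-1, Rational(-68, 5))))) = Add(32, Mul(-101, Add(23, Rational(68, 5)))) = Add(32, Mul(-101, Rational(183, 5))) = Add(32, Rational(-18483, 5)) = Rational(-18323, 5)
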